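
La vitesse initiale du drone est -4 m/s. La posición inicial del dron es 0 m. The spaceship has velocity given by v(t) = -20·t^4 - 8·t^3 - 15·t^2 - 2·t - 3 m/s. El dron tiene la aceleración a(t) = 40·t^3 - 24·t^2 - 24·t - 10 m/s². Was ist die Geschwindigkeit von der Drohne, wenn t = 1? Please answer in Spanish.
Partiendo de la aceleración a(t) = 40·t^3 - 24·t^2 - 24·t - 10, tomamos 1 integral. Integrando la aceleración y usando la condición inicial v(0) = -4, obtenemos v(t) = 10·t^4 - 8·t^3 - 12·t^2 - 10·t - 4. De la ecuación de la velocidad v(t) = 10·t^4 - 8·t^3 - 12·t^2 - 10·t - 4, sustituimos t = 1 para obtener v = -24.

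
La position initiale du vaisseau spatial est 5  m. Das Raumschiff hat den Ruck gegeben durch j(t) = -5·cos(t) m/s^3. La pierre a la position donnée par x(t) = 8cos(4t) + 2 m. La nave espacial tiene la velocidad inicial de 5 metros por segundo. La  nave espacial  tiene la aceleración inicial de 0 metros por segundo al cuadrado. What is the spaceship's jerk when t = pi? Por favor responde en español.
De la ecuación de la sacudida j(t) = -5·cos(t), sustituimos t = pi para obtener j = 5.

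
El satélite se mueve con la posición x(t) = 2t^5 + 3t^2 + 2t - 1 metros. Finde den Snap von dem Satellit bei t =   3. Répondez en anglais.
We must differentiate our position equation x(t) = 2·t^5 + 3·t^2 + 2·t - 1 4 times. The derivative of position gives velocity: v(t) = 10·t^4 + 6·t + 2. The derivative of velocity gives acceleration: a(t) = 40·t^3 + 6. Differentiating acceleration, we get jerk: j(t) = 120·t^2. The derivative of jerk gives snap: s(t) = 240·t. We have snap s(t) = 240·t. Substituting t = 3: s(3) = 720.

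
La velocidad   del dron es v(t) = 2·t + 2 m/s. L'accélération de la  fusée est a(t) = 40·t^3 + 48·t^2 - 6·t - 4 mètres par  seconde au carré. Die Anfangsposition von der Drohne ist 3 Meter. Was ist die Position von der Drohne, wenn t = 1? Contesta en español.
Necesitamos integrar nuestra ecuación de la velocidad v(t) = 2·t + 2 1 vez. Integrando la velocidad y usando la condición inicial x(0) = 3, obtenemos x(t) = t^2 + 2·t + 3. De la ecuación de la posición x(t) = t^2 + 2·t + 3, sustituimos t = 1 para obtener x = 6.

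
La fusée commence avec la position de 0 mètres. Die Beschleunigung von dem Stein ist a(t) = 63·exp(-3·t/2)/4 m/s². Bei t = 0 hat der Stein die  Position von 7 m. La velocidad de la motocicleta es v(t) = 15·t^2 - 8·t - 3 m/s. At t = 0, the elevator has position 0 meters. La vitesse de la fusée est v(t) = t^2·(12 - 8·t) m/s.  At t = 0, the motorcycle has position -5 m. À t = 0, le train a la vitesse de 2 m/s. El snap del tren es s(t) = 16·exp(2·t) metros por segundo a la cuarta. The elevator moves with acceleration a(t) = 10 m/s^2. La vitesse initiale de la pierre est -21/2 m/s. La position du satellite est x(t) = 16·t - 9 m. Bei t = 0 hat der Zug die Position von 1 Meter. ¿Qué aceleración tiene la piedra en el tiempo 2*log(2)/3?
Tenemos la aceleración a(t) = 63·exp(-3·t/2)/4. Sustituyendo t = 2*log(2)/3: a(2*log(2)/3) = 63/8.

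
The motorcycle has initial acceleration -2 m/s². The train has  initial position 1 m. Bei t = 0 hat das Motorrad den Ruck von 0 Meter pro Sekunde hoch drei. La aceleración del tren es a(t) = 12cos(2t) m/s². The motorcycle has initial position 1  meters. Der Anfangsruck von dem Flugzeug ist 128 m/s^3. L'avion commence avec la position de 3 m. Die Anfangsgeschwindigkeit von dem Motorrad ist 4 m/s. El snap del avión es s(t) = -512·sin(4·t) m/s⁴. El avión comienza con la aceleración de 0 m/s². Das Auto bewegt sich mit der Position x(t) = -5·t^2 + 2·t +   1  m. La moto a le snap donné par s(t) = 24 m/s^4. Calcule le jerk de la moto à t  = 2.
Pour résoudre ceci, nous devons prendre 1 primitive de notre équation du snap s(t) = 24. L'intégrale du snap, avec j(0) = 0, donne le jerk: j(t) = 24·t. En utilisant j(t) = 24·t et en substituant t = 2, nous trouvons j = 48.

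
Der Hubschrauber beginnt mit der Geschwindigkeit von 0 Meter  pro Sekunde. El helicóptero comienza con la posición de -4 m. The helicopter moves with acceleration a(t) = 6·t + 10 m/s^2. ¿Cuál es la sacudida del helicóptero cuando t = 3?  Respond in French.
Pour résoudre ceci, nous devons prendre 1 dérivée de notre équation de l'accélération a(t) = 6·t + 10. En prenant d/dt de a(t), nous trouvons j(t) = 6. En utilisant j(t) = 6 et en substituant t = 3, nous trouvons j = 6.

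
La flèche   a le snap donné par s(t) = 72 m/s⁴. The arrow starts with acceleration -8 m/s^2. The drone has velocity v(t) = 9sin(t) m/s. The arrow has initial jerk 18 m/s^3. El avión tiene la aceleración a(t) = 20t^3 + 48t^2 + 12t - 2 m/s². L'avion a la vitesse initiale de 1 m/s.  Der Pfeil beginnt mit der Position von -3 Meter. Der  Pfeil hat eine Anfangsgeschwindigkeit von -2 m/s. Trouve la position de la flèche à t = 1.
En partant du snap s(t) = 72, nous prenons 4 intégrales. En prenant ∫s(t)dt et en appliquant j(0) = 18, nous trouvons j(t) = 72·t + 18. La primitive du jerk, avec a(0) = -8, donne l'accélération: a(t) = 36·t^2 + 18·t - 8. La primitive de l'accélération est la vitesse. En utilisant v(0) = -2, nous obtenons v(t) = 12·t^3 + 9·t^2 - 8·t - 2. L'intégrale de la vitesse est la position. En utilisant x(0) = -3, nous obtenons x(t) = 3·t^4 + 3·t^3 - 4·t^2 - 2·t - 3. De l'équation de la position x(t) = 3·t^4 + 3·t^3 - 4·t^2 - 2·t - 3, nous substituons t = 1 pour obtenir x = -3.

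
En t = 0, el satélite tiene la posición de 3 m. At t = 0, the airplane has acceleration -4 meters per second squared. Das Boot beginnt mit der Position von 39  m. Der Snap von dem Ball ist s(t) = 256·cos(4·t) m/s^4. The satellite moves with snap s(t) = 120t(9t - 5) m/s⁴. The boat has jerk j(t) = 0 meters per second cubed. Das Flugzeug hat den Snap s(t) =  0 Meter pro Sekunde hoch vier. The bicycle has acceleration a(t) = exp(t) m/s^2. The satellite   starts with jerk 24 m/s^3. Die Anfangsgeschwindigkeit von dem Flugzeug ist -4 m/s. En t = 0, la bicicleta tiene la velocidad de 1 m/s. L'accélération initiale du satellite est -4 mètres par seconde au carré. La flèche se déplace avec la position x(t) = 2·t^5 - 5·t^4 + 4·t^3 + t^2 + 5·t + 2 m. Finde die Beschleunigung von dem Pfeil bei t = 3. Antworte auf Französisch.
Nous devons dériver notre équation de la position x(t) = 2·t^5 - 5·t^4 + 4·t^3 + t^2 + 5·t + 2 2 fois. En prenant d/dt de x(t), nous trouvons v(t) = 10·t^4 - 20·t^3 + 12·t^2 + 2·t + 5. En prenant d/dt de v(t), nous trouvons a(t) = 40·t^3 - 60·t^2 + 24·t + 2. De l'équation de l'accélération a(t) = 40·t^3 - 60·t^2 + 24·t + 2, nous substituons t = 3 pour obtenir a = 614.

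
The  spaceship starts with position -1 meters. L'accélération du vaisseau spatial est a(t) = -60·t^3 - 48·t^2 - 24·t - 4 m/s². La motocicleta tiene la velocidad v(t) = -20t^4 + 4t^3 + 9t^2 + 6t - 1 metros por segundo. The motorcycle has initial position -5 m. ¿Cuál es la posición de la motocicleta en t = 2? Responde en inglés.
Starting from velocity v(t) = -20·t^4 + 4·t^3 + 9·t^2 + 6·t - 1, we take 1 integral. Taking ∫v(t)dt and applying x(0) = -5, we find x(t) = -4·t^5 + t^4 + 3·t^3 + 3·t^2 - t - 5. Using x(t) = -4·t^5 + t^4 + 3·t^3 + 3·t^2 - t - 5 and substituting t = 2, we find x = -83.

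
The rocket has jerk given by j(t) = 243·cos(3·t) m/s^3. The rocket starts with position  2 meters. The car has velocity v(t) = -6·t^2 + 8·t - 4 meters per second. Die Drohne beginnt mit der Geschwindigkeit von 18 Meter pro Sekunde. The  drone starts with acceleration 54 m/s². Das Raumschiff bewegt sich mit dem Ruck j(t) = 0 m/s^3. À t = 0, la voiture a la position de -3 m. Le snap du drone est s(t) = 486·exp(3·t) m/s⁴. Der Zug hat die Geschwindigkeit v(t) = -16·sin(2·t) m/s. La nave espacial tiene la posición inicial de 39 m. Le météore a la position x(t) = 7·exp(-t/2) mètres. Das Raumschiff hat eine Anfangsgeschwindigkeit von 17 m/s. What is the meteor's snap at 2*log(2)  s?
To solve this, we need to take 4 derivatives of our position equation x(t) = 7·exp(-t/2). The derivative of position gives velocity: v(t) = -7·exp(-t/2)/2. Differentiating velocity, we get acceleration: a(t) = 7·exp(-t/2)/4. Taking d/dt of a(t), we find j(t) = -7·exp(-t/2)/8. Taking d/dt of j(t), we find s(t) = 7·exp(-t/2)/16. We have snap s(t) = 7·exp(-t/2)/16. Substituting t = 2*log(2): s(2*log(2)) = 7/32.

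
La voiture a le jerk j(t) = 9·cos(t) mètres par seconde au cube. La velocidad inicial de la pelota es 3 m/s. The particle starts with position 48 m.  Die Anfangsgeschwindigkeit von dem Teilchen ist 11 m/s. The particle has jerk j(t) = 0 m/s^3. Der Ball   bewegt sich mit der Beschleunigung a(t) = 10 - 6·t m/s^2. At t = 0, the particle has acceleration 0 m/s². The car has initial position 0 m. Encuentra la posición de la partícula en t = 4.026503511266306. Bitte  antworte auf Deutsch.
Ausgehend von dem Ruck j(t) = 0, nehmen wir 3 Integrale. Die Stammfunktion von dem Ruck, mit a(0) = 0, ergibt die Beschleunigung: a(t) = 0. Durch Integration von der Beschleunigung und Verwendung der Anfangsbedingung v(0) = 11, erhalten wir v(t) = 11. Mit ∫v(t)dt und Anwendung von x(0) = 48, finden wir x(t) = 11·t + 48. Mit x(t) = 11·t + 48 und Einsetzen von t = 4.026503511266306, finden wir x = 92.2915386239294.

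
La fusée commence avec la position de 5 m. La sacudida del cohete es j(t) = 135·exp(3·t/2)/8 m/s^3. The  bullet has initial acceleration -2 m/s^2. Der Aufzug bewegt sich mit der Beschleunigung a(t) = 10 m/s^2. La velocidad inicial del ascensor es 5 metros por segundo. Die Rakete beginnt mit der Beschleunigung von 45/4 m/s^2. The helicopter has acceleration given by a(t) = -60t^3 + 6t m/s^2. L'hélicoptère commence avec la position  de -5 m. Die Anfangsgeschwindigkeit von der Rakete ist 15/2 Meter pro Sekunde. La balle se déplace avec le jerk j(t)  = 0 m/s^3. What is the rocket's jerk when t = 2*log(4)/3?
Using j(t) = 135·exp(3·t/2)/8 and substituting t = 2*log(4)/3, we find j = 135/2.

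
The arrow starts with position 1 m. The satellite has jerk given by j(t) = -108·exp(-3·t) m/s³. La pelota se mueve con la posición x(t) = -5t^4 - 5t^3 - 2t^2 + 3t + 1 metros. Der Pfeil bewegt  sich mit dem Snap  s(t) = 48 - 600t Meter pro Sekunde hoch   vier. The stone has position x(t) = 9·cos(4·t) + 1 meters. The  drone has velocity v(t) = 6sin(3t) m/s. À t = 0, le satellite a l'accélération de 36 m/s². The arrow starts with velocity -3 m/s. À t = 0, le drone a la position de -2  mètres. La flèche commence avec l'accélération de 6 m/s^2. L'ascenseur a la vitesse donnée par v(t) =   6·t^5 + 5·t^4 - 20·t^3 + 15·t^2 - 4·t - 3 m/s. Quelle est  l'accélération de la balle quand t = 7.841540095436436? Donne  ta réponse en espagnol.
Debemos derivar nuestra ecuación de la posición x(t) = -5·t^4 - 5·t^3 - 2·t^2 + 3·t + 1 2 veces. Tomando d/dt de x(t), encontramos v(t) = -20·t^3 - 15·t^2 - 4·t + 3. La derivada de la velocidad da la aceleración: a(t) = -60·t^2 - 30·t - 4. Tenemos la aceleración a(t) = -60·t^2 - 30·t - 4. Sustituyendo t = 7.841540095436436: a(7.841540095436436) = -3928.63126696333.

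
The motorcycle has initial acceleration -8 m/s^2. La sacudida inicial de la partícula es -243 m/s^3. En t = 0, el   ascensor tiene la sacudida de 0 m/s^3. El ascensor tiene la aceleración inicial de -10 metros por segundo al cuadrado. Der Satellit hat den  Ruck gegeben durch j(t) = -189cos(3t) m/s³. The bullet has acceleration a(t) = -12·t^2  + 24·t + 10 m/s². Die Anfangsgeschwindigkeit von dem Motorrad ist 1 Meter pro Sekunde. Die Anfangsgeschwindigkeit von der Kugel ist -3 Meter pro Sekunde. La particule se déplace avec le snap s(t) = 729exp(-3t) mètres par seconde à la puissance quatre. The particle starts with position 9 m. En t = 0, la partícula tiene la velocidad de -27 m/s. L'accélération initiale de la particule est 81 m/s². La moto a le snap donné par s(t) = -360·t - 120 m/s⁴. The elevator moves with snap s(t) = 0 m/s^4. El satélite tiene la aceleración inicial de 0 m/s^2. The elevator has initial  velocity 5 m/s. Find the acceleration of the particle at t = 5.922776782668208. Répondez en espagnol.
Debemos encontrar la integral de nuestra ecuación del snap s(t) = 729·exp(-3·t) 2 veces. Tomando ∫s(t)dt y aplicando j(0) = -243, encontramos j(t) = -243·exp(-3·t). La antiderivada de la sacudida es la aceleración. Usando a(0) = 81, obtenemos a(t) = 81·exp(-3·t). Tenemos la aceleración a(t) = 81·exp(-3·t). Sustituyendo t = 5.922776782668208: a(5.922776782668208) = 0.00000155523920694320.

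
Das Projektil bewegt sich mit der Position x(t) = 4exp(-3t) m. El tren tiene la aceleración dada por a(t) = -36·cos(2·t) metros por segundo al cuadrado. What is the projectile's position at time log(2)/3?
From the given position equation x(t) = 4·exp(-3·t), we substitute t = log(2)/3 to get x = 2.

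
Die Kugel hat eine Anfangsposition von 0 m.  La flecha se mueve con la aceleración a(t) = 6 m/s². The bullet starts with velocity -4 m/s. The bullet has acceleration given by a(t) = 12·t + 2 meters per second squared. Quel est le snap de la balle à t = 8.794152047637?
Pour résoudre ceci, nous devons prendre 2 dérivées de notre équation de l'accélération a(t) = 12·t + 2. La dérivée de l'accélération donne le jerk: j(t) = 12. En prenant d/dt de j(t), nous trouvons s(t) = 0. De l'équation du snap s(t) = 0, nous substituons t = 8.794152047637 pour obtenir s = 0.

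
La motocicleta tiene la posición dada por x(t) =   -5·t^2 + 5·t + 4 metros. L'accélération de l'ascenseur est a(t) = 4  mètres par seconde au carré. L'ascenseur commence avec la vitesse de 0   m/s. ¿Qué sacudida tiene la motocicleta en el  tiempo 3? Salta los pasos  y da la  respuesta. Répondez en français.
La réponse est 0.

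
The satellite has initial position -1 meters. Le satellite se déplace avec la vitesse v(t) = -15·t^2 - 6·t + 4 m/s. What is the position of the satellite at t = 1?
We need to integrate our velocity equation v(t) = -15·t^2 - 6·t + 4 1 time. Integrating velocity and using the initial condition x(0) = -1, we get x(t) = -5·t^3 - 3·t^2 + 4·t - 1. We have position x(t) = -5·t^3 - 3·t^2 + 4·t - 1. Substituting t = 1: x(1) = -5.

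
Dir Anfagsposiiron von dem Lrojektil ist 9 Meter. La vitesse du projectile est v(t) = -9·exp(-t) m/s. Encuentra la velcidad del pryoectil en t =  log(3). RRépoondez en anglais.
Using v(t) = -9·exp(-t) and substituting t = log(3), we find v = -3.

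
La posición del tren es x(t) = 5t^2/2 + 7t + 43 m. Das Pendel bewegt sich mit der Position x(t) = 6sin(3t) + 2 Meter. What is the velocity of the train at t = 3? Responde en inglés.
We must differentiate our position equation x(t) = 5·t^2/2 + 7·t + 43 1 time. The derivative of position gives velocity: v(t) = 5·t + 7. Using v(t) = 5·t + 7 and substituting t = 3, we find v = 22.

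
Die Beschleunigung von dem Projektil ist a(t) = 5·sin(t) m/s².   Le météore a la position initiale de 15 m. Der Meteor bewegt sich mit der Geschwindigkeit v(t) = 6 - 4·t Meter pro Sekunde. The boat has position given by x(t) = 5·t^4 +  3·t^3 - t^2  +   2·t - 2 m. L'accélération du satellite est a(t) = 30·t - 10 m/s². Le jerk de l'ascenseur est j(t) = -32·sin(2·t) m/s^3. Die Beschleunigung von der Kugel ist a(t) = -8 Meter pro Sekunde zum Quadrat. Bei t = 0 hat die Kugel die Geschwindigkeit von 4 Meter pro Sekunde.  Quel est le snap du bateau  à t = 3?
Pour résoudre ceci, nous devons prendre 4 dérivées de notre équation de la position x(t) = 5·t^4 + 3·t^3 - t^2 + 2·t - 2. En dérivant la position, nous obtenons la vitesse: v(t) = 20·t^3 + 9·t^2 - 2·t + 2. En prenant d/dt de v(t), nous trouvons a(t) = 60·t^2 + 18·t - 2. En dérivant l'accélération, nous obtenons le jerk: j(t) = 120·t + 18. En prenant d/dt de j(t), nous trouvons s(t) = 120. En utilisant s(t) = 120 et en substituant t = 3, nous trouvons s = 120.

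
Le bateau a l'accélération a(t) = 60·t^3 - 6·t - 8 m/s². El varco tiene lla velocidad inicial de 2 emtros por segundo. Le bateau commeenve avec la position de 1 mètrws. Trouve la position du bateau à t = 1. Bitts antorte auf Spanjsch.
Para resolver esto, necesitamos tomar 2 integrales de nuestra ecuación de la aceleración a(t) = 60·t^3 - 6·t - 8. La antiderivada de la aceleración, con v(0) = 2, da la velocidad: v(t) = 15·t^4 - 3·t^2 - 8·t + 2. Integrando la velocidad y usando la condición inicial x(0) = 1, obtenemos x(t) = 3·t^5 - t^3 - 4·t^2 + 2·t + 1. Usando x(t) = 3·t^5 - t^3 - 4·t^2 + 2·t + 1 y sustituyendo t = 1, encontramos x = 1.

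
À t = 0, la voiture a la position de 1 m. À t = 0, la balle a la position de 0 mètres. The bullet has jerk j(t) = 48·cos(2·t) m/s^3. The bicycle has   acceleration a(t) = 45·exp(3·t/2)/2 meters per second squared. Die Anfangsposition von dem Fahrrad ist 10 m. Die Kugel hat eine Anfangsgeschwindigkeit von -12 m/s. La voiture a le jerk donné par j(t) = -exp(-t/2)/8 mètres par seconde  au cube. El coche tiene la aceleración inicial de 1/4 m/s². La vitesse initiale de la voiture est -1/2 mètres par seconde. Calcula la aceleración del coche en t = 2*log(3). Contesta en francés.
Pour résoudre ceci, nous devons prendre 1 primitive de notre équation du jerk j(t) = -exp(-t/2)/8. En intégrant le jerk et en utilisant la condition initiale a(0) = 1/4, nous obtenons a(t) = exp(-t/2)/4. De l'équation de l'accélération a(t) = exp(-t/2)/4, nous substituons t = 2*log(3) pour obtenir a = 1/12.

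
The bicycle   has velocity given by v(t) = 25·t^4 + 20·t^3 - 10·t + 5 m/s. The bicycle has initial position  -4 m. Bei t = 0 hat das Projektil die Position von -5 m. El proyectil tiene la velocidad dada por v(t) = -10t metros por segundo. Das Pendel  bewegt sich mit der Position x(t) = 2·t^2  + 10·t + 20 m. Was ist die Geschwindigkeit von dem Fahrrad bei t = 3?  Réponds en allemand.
Aus der Gleichung für die Geschwindigkeit v(t) = 25·t^4 + 20·t^3 - 10·t + 5, setzen wir t = 3 ein und erhalten v = 2540.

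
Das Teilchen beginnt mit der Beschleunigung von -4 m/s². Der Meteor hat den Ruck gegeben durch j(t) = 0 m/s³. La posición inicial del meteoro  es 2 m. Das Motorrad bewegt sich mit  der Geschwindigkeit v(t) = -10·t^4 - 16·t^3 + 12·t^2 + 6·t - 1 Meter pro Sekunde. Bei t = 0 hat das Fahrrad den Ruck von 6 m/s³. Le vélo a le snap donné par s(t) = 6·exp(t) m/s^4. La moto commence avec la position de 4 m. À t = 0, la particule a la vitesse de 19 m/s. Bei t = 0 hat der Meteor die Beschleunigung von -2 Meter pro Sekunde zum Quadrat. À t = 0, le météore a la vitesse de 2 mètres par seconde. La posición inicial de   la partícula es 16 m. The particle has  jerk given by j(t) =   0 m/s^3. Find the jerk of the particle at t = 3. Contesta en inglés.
From the given jerk equation j(t) = 0, we substitute t = 3 to get j = 0.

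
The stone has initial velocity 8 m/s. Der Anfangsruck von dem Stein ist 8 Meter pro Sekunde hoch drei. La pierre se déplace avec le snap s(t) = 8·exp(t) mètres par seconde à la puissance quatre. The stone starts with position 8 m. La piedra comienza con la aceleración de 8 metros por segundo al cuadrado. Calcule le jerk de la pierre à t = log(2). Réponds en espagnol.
Necesitamos integrar nuestra ecuación del snap s(t) = 8·exp(t) 1 vez. La integral del snap, con j(0) = 8, da la sacudida: j(t) = 8·exp(t). Tenemos la sacudida j(t) = 8·exp(t). Sustituyendo t = log(2): j(log(2)) = 16.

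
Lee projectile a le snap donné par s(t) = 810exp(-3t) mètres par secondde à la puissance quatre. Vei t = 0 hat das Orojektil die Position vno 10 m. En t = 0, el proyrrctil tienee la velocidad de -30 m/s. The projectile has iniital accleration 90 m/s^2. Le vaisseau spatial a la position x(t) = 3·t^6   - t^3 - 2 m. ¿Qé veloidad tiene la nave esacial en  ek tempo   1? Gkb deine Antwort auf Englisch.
We must differentiate our position equation x(t) = 3·t^6 - t^3 - 2 1 time. The derivative of position gives velocity: v(t) = 18·t^5 - 3·t^2. Using v(t) = 18·t^5 - 3·t^2 and substituting t = 1, we find v = 15.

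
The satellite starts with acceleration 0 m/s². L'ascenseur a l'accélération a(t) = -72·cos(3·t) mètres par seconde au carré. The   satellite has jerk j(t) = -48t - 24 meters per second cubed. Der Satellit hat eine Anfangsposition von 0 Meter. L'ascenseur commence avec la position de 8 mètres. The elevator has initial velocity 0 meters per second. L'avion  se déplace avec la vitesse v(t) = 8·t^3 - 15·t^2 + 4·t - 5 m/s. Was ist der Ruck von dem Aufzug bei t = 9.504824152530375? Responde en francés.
Pour résoudre ceci, nous devons prendre 1 dérivée de notre équation de l'accélération a(t) = -72·cos(3·t). En prenant d/dt de a(t), nous trouvons j(t) = 216·sin(3·t). De l'équation du jerk j(t) = 216·sin(3·t), nous substituons t = 9.504824152530375 pour obtenir j = -51.3728411570920.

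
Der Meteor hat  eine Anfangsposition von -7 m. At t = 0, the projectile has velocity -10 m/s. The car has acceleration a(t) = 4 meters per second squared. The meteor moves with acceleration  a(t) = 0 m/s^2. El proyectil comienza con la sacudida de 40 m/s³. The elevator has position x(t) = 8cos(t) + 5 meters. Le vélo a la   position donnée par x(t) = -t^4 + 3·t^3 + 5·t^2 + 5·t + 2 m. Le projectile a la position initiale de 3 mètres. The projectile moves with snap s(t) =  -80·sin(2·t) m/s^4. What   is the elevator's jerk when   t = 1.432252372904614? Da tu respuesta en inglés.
To solve this, we need to take 3 derivatives of our position equation x(t) = 8·cos(t) + 5. The derivative of position gives velocity: v(t) = -8·sin(t). The derivative of velocity gives acceleration: a(t) = -8·cos(t). Taking d/dt of a(t), we find j(t) = 8·sin(t). Using j(t) = 8·sin(t) and substituting t = 1.432252372904614, we find j = 7.92334502149197.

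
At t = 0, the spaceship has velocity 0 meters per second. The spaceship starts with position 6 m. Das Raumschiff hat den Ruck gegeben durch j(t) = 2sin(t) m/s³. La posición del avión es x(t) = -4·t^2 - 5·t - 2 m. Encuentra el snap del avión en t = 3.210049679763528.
Para resolver esto, necesitamos tomar 4 derivadas de nuestra ecuación de la posición x(t) = -4·t^2 - 5·t - 2. La derivada de la posición da la velocidad: v(t) = -8·t - 5. Tomando d/dt de v(t), encontramos a(t) = -8. Tomando d/dt de a(t), encontramos j(t) = 0. Derivando la sacudida, obtenemos el snap: s(t) = 0. Tenemos el snap s(t) = 0. Sustituyendo t = 3.210049679763528: s(3.210049679763528) = 0.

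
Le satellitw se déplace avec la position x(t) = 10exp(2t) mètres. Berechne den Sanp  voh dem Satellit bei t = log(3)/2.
Ausgehend von der Position x(t) = 10·exp(2·t), nehmen wir 4 Ableitungen. Die Ableitung von der Position ergibt die Geschwindigkeit: v(t) = 20·exp(2·t). Mit d/dt von v(t) finden wir a(t) = 40·exp(2·t). Durch Ableiten von der Beschleunigung erhalten wir den Ruck: j(t) = 80·exp(2·t). Mit d/dt von j(t) finden wir s(t) = 160·exp(2·t). Aus der Gleichung für den Snap s(t) = 160·exp(2·t), setzen wir t = log(3)/2 ein und erhalten s = 480.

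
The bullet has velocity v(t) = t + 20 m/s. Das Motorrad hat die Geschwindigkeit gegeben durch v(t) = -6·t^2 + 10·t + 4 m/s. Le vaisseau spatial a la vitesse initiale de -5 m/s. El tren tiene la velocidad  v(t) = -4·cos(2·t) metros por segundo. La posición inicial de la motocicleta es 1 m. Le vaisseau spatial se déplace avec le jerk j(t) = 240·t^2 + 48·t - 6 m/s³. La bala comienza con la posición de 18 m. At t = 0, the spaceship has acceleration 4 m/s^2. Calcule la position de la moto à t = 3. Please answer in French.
Pour résoudre ceci, nous devons prendre 1 primitive de notre équation de la vitesse v(t) = -6·t^2 + 10·t + 4. En prenant ∫v(t)dt et en appliquant x(0) = 1, nous trouvons x(t) = -2·t^3 + 5·t^2 + 4·t + 1. En utilisant x(t) = -2·t^3 + 5·t^2 + 4·t + 1 et en substituant t = 3, nous trouvons x = 4.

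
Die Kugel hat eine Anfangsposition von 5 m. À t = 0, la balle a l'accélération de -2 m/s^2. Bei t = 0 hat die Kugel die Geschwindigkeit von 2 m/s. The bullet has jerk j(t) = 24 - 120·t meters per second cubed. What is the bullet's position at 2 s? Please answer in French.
Nous devons intégrer notre équation du jerk j(t) = 24 - 120·t 3 fois. L'intégrale du jerk, avec a(0) = -2, donne l'accélération: a(t) = -60·t^2 + 24·t - 2. L'intégrale de l'accélération, avec v(0) = 2, donne la vitesse: v(t) = -20·t^3 + 12·t^2 - 2·t + 2. En intégrant la vitesse et en utilisant la condition initiale x(0) = 5, nous obtenons x(t) = -5·t^4 + 4·t^3 - t^2 + 2·t + 5. Nous avons la position x(t) = -5·t^4 + 4·t^3 - t^2 + 2·t + 5. En substituant t = 2: x(2) = -43.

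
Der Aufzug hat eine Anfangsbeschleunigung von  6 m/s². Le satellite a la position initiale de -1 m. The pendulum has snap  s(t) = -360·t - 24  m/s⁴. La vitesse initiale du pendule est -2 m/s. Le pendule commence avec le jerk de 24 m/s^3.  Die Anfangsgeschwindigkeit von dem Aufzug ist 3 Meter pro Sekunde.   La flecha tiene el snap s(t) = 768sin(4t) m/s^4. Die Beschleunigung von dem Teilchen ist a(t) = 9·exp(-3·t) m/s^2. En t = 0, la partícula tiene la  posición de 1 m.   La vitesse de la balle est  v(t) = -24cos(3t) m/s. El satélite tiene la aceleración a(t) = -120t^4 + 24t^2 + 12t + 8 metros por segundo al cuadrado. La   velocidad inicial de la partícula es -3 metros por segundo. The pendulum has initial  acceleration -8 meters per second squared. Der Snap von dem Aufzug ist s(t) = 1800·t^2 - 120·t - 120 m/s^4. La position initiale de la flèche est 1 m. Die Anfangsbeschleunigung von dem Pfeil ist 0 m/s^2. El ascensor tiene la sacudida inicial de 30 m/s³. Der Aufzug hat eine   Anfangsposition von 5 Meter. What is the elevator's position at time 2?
To find the answer, we compute 4 antiderivatives of s(t) = 1800·t^2 - 120·t - 120. Taking ∫s(t)dt and applying j(0) = 30, we find j(t) = 600·t^3 - 60·t^2 - 120·t + 30. Integrating jerk and using the initial condition a(0) = 6, we get a(t) = 150·t^4 - 20·t^3 - 60·t^2 + 30·t + 6. Integrating acceleration and using the initial condition v(0) = 3, we get v(t) = 30·t^5 - 5·t^4 - 20·t^3 + 15·t^2 + 6·t + 3. The antiderivative of velocity is position. Using x(0) = 5, we get x(t) = 5·t^6 - t^5 - 5·t^4 + 5·t^3 + 3·t^2 + 3·t + 5. From the given position equation x(t) = 5·t^6 - t^5 - 5·t^4 + 5·t^3 + 3·t^2 + 3·t + 5, we substitute t = 2 to get x = 271.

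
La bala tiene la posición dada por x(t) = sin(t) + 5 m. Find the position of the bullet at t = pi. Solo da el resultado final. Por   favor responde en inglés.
The position at t = pi is x = 5.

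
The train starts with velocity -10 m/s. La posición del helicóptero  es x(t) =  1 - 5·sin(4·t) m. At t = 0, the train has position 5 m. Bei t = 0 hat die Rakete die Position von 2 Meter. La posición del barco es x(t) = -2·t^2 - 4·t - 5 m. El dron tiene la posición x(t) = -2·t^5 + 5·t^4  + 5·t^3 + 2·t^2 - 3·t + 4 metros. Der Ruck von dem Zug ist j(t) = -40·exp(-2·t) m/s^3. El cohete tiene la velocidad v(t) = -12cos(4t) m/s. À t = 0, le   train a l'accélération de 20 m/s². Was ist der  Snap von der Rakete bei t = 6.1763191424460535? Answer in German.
Ausgehend von der Geschwindigkeit v(t) = -12·cos(4·t), nehmen wir 3 Ableitungen. Die Ableitung von der Geschwindigkeit ergibt die Beschleunigung: a(t) = 48·sin(4·t). Durch Ableiten von der Beschleunigung erhalten wir den Ruck: j(t) = 192·cos(4·t). Mit d/dt von j(t) finden wir s(t) = -768·sin(4·t). Mit s(t) = -768·sin(4·t) und Einsetzen von t = 6.1763191424460535, finden wir s = 318.385863853811.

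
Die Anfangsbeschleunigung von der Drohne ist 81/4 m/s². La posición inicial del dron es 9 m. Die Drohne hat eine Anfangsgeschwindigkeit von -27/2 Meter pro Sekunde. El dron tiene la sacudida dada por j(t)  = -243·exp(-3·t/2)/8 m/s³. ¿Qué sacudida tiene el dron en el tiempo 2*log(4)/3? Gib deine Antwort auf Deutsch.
Aus der Gleichung für den Ruck j(t) = -243·exp(-3·t/2)/8, setzen wir t = 2*log(4)/3 ein und erhalten j = -243/32.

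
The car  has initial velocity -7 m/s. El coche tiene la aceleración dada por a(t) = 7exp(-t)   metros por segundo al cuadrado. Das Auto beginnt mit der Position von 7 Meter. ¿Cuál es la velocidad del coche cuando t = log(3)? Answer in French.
Nous devons trouver la primitive de notre équation de l'accélération a(t) = 7·exp(-t) 1 fois. En prenant ∫a(t)dt et en appliquant v(0) = -7, nous trouvons v(t) = -7·exp(-t). En utilisant v(t) = -7·exp(-t) et en substituant t = log(3), nous trouvons v = -7/3.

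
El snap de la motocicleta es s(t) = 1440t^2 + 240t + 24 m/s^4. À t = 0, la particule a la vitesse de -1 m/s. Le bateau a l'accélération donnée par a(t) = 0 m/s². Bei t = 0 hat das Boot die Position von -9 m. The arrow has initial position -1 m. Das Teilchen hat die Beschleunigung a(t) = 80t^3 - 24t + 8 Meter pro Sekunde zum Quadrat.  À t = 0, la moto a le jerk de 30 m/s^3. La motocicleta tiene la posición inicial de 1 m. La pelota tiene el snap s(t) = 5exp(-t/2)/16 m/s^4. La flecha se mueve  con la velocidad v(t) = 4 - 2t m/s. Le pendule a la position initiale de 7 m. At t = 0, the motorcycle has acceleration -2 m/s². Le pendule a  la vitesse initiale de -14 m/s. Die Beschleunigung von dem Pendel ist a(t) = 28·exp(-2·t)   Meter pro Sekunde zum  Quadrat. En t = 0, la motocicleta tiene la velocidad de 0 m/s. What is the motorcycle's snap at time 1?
Using s(t) = 1440·t^2 + 240·t + 24 and substituting t = 1, we find s = 1704.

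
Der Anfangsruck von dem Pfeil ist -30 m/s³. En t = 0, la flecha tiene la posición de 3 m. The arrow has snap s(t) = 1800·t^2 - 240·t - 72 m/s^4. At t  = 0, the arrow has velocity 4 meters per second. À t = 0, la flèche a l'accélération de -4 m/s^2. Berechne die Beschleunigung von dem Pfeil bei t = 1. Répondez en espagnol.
Debemos encontrar la integral de nuestra ecuación del snap s(t) = 1800·t^2 - 240·t - 72 2 veces. Tomando ∫s(t)dt y aplicando j(0) = -30, encontramos j(t) = 600·t^3 - 120·t^2 - 72·t - 30. La integral de la sacudida es la aceleración. Usando a(0) = -4, obtenemos a(t) = 150·t^4 - 40·t^3 - 36·t^2 - 30·t - 4. Usando a(t) = 150·t^4 - 40·t^3 - 36·t^2 - 30·t - 4 y sustituyendo t = 1, encontramos a = 40.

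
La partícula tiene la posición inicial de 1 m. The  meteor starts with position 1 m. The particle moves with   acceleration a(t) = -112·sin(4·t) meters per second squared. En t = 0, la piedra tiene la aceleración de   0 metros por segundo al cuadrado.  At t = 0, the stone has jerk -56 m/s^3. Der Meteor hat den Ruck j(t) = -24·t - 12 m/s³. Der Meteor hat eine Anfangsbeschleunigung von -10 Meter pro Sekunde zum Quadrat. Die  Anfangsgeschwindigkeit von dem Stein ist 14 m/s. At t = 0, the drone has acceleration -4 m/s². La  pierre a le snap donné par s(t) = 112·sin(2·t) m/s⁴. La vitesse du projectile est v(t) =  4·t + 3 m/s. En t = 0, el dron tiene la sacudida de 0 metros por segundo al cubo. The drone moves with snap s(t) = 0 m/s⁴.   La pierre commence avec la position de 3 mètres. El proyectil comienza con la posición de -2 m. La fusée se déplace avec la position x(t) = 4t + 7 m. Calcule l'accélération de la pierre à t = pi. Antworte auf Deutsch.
Ausgehend von dem Snap s(t) = 112·sin(2·t), nehmen wir 2 Integrale. Mit ∫s(t)dt und Anwendung von j(0) = -56, finden wir j(t) = -56·cos(2·t). Mit ∫j(t)dt und Anwendung von a(0) = 0, finden wir a(t) = -28·sin(2·t). Wir haben die Beschleunigung a(t) = -28·sin(2·t). Durch Einsetzen von t = pi: a(pi) = 0.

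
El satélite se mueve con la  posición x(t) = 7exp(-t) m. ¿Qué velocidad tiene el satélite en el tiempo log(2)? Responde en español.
Debemos derivar nuestra ecuación de la posición x(t) = 7·exp(-t) 1 vez. Tomando d/dt de x(t), encontramos v(t) = -7·exp(-t). Tenemos la velocidad v(t) = -7·exp(-t). Sustituyendo t = log(2): v(log(2)) = -7/2.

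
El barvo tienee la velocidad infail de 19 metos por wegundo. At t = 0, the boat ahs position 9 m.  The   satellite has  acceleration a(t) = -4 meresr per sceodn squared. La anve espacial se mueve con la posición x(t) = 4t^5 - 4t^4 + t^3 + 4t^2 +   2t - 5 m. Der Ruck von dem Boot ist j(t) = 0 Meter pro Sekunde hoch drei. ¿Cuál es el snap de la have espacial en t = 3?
Para resolver esto, necesitamos tomar 4 derivadas de nuestra ecuación de la posición x(t) = 4·t^5 - 4·t^4 + t^3 + 4·t^2 + 2·t - 5. Derivando la posición, obtenemos la velocidad: v(t) = 20·t^4 - 16·t^3 + 3·t^2 + 8·t + 2. La derivada de la velocidad da la aceleración: a(t) = 80·t^3 - 48·t^2 + 6·t + 8. Derivando la aceleración, obtenemos la sacudida: j(t) = 240·t^2 - 96·t + 6. Tomando d/dt de j(t), encontramos s(t) = 480·t - 96. Tenemos el snap s(t) = 480·t - 96. Sustituyendo t = 3: s(3) = 1344.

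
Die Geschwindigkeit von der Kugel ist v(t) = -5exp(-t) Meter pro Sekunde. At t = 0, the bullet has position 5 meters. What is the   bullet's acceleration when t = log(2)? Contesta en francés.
Nous devons dériver notre équation de la vitesse v(t) = -5·exp(-t) 1 fois. La dérivée de la vitesse donne l'accélération: a(t) = 5·exp(-t). De l'équation de l'accélération a(t) = 5·exp(-t), nous substituons t = log(2) pour obtenir a = 5/2.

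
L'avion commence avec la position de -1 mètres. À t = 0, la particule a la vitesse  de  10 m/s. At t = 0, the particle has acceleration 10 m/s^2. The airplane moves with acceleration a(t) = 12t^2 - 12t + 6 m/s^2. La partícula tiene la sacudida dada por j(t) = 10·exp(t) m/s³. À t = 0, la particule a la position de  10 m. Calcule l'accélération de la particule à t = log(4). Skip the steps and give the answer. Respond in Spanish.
La aceleración en t = log(4) es a = 40.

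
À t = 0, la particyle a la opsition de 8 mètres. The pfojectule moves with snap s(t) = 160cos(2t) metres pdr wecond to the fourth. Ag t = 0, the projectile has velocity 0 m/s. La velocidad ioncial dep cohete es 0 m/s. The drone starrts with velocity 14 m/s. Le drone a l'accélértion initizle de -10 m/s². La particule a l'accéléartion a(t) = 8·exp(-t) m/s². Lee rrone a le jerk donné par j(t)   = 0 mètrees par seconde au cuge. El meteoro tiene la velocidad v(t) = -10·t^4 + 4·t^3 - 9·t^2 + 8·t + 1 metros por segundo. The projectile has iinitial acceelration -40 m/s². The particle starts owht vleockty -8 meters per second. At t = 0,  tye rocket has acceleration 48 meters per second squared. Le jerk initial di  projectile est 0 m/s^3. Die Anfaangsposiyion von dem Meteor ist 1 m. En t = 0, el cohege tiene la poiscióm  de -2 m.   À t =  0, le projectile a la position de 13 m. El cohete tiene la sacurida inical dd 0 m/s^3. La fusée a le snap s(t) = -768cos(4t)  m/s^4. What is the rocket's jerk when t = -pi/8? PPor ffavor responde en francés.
En partant du snap s(t) = -768·cos(4·t), nous prenons 1 primitive. En prenant ∫s(t)dt et en appliquant j(0) = 0, nous trouvons j(t) = -192·sin(4·t). De l'équation du jerk j(t) = -192·sin(4·t), nous substituons t = -pi/8 pour obtenir j = 192.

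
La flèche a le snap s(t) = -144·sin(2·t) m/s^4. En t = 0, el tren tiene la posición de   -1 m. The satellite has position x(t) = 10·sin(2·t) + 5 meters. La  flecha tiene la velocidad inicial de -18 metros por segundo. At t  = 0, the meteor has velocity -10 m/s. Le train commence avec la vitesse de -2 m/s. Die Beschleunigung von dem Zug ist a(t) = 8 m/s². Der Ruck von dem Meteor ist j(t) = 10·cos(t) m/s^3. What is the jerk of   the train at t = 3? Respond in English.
To solve this, we need to take 1 derivative of our acceleration equation a(t) = 8. Differentiating acceleration, we get jerk: j(t) = 0. From the given jerk equation j(t) = 0, we substitute t = 3 to get j = 0.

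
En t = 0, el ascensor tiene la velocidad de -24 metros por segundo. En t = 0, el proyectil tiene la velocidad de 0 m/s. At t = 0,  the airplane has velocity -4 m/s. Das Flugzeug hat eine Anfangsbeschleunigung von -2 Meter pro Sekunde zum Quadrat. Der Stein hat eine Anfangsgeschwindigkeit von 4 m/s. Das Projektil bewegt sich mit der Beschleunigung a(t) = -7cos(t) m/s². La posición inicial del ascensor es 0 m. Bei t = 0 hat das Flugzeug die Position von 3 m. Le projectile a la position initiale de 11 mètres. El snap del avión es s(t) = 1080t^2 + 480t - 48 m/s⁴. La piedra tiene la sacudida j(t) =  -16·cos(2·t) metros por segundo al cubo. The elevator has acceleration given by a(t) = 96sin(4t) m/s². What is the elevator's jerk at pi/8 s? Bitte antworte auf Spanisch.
Para resolver esto, necesitamos tomar 1 derivada de nuestra ecuación de la aceleración a(t) = 96·sin(4·t). Derivando la aceleración, obtenemos la sacudida: j(t) = 384·cos(4·t). Tenemos la sacudida j(t) = 384·cos(4·t). Sustituyendo t = pi/8: j(pi/8) = 0.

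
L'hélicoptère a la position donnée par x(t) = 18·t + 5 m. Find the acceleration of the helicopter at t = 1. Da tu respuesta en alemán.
Ausgehend von der Position x(t) = 18·t + 5, nehmen wir 2 Ableitungen. Die Ableitung von der Position ergibt die Geschwindigkeit: v(t) = 18. Die Ableitung von der Geschwindigkeit ergibt die Beschleunigung: a(t) = 0. Aus der Gleichung für die Beschleunigung a(t) = 0, setzen wir t = 1 ein und erhalten a = 0.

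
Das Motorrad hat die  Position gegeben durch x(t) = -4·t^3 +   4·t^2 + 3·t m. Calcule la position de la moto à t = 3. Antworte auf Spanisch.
Usando x(t) = -4·t^3 + 4·t^2 + 3·t y sustituyendo t = 3, encontramos x = -63.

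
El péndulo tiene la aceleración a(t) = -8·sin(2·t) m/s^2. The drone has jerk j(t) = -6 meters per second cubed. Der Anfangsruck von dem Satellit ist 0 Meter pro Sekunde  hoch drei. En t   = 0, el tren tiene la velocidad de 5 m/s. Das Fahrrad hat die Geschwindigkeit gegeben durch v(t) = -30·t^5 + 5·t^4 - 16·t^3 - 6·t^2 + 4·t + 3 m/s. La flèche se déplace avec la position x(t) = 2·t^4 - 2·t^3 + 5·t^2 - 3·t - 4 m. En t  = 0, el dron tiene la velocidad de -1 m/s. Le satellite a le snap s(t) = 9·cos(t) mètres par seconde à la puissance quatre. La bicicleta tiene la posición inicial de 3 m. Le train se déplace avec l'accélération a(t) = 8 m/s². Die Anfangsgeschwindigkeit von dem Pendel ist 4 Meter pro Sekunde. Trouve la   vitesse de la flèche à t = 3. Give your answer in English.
Starting from position x(t) = 2·t^4 - 2·t^3 + 5·t^2 - 3·t - 4, we take 1 derivative. The derivative of position gives velocity: v(t) = 8·t^3 - 6·t^2 + 10·t - 3. We have velocity v(t) = 8·t^3 - 6·t^2 + 10·t - 3. Substituting t = 3: v(3) = 189.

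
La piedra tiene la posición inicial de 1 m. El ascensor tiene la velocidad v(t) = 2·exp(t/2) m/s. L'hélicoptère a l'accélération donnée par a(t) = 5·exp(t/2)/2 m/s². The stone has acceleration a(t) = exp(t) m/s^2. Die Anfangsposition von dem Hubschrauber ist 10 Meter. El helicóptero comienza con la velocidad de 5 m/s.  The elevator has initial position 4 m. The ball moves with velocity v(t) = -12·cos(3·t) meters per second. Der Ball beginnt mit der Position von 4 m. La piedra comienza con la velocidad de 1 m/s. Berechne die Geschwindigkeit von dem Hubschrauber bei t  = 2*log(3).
Um dies zu lösen, müssen wir 1 Stammfunktion unserer Gleichung für die Beschleunigung a(t) = 5·exp(t/2)/2 finden. Durch Integration von der Beschleunigung und Verwendung der Anfangsbedingung v(0) = 5, erhalten wir v(t) = 5·exp(t/2). Mit v(t) = 5·exp(t/2) und Einsetzen von t = 2*log(3), finden wir v = 15.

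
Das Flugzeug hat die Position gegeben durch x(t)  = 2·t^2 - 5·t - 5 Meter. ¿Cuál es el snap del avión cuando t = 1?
Para resolver esto, necesitamos tomar 4 derivadas de nuestra ecuación de la posición x(t) = 2·t^2 - 5·t - 5. Tomando d/dt de x(t), encontramos v(t) = 4·t - 5. Derivando la velocidad, obtenemos la aceleración: a(t) = 4. La derivada de la aceleración da la sacudida: j(t) = 0. Tomando d/dt de j(t), encontramos s(t) = 0. De la ecuación del snap s(t) = 0, sustituimos t = 1 para obtener s = 0.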